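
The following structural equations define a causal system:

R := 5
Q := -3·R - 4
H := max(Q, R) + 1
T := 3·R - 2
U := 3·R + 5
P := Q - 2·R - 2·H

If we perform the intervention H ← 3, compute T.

13

The intervention breaks the incoming arrows to H: H := max(Q, R) + 1 no longer applies, and H = 3.
T is not downstream of the intervention, so its value is determined by the original equations.
T = 3·R - 2  [with R=5]  = 13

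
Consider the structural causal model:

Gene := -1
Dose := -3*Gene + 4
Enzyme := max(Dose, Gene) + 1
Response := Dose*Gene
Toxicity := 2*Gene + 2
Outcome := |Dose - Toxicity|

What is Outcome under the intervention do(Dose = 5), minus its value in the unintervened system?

-2

Under do(Dose=5), the mechanism Dose := -3*Gene + 4 is discarded; Dose is fixed at 5.
Toxicity = 2*Gene + 2  [with Gene=-1]  = 0
Outcome = |Dose - Toxicity|  [with Dose=5, Toxicity=0]  = 5
Without intervention: Dose = -3*Gene + 4  [with Gene=-1]  = 7; Toxicity = 2*Gene + 2  [with Gene=-1]  = 0; Outcome = |Dose - Toxicity|  [with Dose=7, Toxicity=0]  = 7.
Change = 5 − 7 = -2.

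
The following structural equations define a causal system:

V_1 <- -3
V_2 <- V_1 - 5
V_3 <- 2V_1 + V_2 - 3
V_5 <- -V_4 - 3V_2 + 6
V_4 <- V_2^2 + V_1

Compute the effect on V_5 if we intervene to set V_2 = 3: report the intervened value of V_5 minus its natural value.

22

do(V_2=3) replaces the equation V_2 <- V_1 - 5 with the constant V_2 = 3.
V_4 = V_2^2 + V_1  [with V_2=3, V_1=-3]  = 6
V_5 = -V_4 - 3V_2 + 6  [with V_4=6, V_2=3]  = -9
Without intervention: V_2 = V_1 - 5  [with V_1=-3]  = -8; V_4 = V_2^2 + V_1  [with V_2=-8, V_1=-3]  = 61; V_5 = -V_4 - 3V_2 + 6  [with V_4=61, V_2=-8]  = -31.
Change = -9 − (-31) = 22.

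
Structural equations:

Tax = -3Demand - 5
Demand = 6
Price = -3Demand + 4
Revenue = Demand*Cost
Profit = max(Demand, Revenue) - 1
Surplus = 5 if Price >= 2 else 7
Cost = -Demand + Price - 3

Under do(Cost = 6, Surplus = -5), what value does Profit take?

35

Under do(Cost = 6, Surplus = -5), each intervened variable's structural equation is replaced by its fixed value.
Revenue = Demand*Cost  [with Demand=6, Cost=6]  = 36
Profit = max(Demand, Revenue) - 1  [with Demand=6, Revenue=36]  = 35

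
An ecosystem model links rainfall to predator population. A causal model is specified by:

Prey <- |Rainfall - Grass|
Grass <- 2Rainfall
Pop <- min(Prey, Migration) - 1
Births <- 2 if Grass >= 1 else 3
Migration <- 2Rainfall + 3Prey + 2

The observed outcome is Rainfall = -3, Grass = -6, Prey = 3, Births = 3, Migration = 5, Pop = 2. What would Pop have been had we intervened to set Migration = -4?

The intervention breaks the incoming arrows to Migration: Migration <- 2Rainfall + 3Prey + 2 no longer applies, and Migration = -4.
Grass = 2Rainfall  [with Rainfall=-3]  = -6
Prey = |Rainfall - Grass|  [with Rainfall=-3, Grass=-6]  = 3
Pop = min(Prey, Migration) - 1  [with Prey=3, Migration=-4]  = -5

-5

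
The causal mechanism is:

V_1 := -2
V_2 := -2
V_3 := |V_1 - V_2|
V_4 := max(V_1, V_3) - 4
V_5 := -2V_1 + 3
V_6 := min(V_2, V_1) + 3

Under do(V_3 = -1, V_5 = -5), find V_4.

The joint intervention fixes V_3 = -1, V_5 = -5, removing each variable's own equation.
V_4 = max(V_1, V_3) - 4  [with V_1=-2, V_3=-1]  = -5

-5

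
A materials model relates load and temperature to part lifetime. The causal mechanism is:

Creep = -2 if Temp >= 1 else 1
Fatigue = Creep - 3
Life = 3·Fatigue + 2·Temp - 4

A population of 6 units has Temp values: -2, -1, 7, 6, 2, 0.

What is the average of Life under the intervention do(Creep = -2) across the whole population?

-15

Under do(Creep=-2), Creep's equation is replaced by Creep=-2 for every unit. Per-unit Life: -23, -21, -5, -7, -15, -19. Mean = -15.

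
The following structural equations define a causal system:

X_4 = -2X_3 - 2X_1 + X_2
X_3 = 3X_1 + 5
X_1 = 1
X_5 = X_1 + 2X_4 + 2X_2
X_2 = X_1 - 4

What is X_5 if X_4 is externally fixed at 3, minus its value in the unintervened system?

Intervening sets X_4 = 3 and removes its equation (X_4 = -2X_3 - 2X_1 + X_2).
X_2 = X_1 - 4  [with X_1=1]  = -3
X_5 = X_1 + 2X_4 + 2X_2  [with X_1=1, X_4=3, X_2=-3]  = 1
Without intervention: X_2 = X_1 - 4  [with X_1=1]  = -3; X_3 = 3X_1 + 5  [with X_1=1]  = 8; X_4 = -2X_3 - 2X_1 + X_2  [with X_3=8, X_1=1, X_2=-3]  = -21; X_5 = X_1 + 2X_4 + 2X_2  [with X_1=1, X_4=-21, X_2=-3]  = -47.
Change = 1 − (-47) = 48.

48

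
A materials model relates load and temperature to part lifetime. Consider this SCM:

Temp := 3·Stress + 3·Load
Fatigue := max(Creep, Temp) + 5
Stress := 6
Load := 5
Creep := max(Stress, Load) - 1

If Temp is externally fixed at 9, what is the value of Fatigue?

do(Temp=9) replaces the equation Temp := 3·Stress + 3·Load with the constant Temp = 9.
Creep = max(Stress, Load) - 1  [with Stress=6, Load=5]  = 5
Fatigue = max(Creep, Temp) + 5  [with Creep=5, Temp=9]  = 14

14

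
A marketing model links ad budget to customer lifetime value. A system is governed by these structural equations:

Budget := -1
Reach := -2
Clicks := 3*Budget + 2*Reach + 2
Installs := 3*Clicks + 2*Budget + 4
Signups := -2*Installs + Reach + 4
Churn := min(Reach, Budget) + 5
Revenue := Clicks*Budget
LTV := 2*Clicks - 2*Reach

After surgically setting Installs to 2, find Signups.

Intervening sets Installs = 2 and removes its equation (Installs := 3*Clicks + 2*Budget + 4).
Signups = -2*Installs + Reach + 4  [with Installs=2, Reach=-2]  = -2

-2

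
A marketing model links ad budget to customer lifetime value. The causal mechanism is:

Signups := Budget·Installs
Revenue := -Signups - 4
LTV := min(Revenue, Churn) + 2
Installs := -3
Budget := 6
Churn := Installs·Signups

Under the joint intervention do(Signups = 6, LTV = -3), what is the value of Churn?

-18

Setting Signups = 6, LTV = -3 by intervention discards those variables' equations.
Churn = Installs·Signups  [with Installs=-3, Signups=6]  = -18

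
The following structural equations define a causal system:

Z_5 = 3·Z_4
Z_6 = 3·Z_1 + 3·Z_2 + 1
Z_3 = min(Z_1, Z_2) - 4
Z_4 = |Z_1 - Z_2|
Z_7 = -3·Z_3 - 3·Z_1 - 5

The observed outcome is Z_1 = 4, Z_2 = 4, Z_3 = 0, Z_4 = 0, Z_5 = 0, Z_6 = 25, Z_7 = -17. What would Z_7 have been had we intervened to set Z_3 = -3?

The intervention breaks the incoming arrows to Z_3: Z_3 = min(Z_1, Z_2) - 4 no longer applies, and Z_3 = -3.
Z_7 = -3·Z_3 - 3·Z_1 - 5  [with Z_3=-3, Z_1=4]  = -8

-8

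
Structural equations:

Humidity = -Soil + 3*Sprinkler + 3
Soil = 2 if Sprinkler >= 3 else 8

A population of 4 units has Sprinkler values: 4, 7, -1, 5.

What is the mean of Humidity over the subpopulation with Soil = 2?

17

Observing Soil=2 restricts to units where Soil's equation naturally yields 2: Sprinkler ∈ {4, 7, 5}. In that subpopulation Humidity = 13, 22, 16, mean 17.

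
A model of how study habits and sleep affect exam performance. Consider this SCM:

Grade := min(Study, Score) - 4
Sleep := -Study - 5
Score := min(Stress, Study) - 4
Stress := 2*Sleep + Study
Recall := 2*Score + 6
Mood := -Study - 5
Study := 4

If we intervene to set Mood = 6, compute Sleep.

-9

Under do(Mood=6), the mechanism Mood := -Study - 5 is discarded; Mood is fixed at 6.
No directed path runs from Mood to Sleep, so Sleep keeps its natural value.
Sleep = -Study - 5  [with Study=4]  = -9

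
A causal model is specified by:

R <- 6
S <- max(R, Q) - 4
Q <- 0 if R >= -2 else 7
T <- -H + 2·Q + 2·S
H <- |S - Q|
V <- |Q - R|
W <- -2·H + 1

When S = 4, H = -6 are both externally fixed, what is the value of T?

14

Setting S = 4, H = -6 by intervention discards those variables' equations.
Q = 0 if R >= -2 else 7  [with R=6]  = 0
T = -H + 2·Q + 2·S  [with H=-6, Q=0, S=4]  = 14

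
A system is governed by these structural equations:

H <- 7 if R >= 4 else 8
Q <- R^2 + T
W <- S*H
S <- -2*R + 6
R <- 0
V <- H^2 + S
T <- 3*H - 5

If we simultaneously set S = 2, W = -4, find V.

66

Setting S = 2, W = -4 by intervention discards those variables' equations.
H = 7 if R >= 4 else 8  [with R=0]  = 8
V = H^2 + S  [with H=8, S=2]  = 66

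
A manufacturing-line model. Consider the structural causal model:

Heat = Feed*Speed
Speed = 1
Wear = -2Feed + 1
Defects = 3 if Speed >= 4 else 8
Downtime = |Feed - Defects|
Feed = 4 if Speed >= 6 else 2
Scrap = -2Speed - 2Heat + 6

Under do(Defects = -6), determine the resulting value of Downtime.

Under do(Defects=-6), the mechanism Defects = 3 if Speed >= 4 else 8 is discarded; Defects is fixed at -6.
Feed = 4 if Speed >= 6 else 2  [with Speed=1]  = 2
Downtime = |Feed - Defects|  [with Feed=2, Defects=-6]  = 8

8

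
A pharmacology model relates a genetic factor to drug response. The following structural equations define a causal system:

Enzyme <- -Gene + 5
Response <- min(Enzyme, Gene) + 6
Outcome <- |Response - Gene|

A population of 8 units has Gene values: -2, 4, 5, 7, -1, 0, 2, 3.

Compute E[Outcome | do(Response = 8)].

do(Response=8) breaks Response's dependence on Gene. With Response=8 fixed, Outcome across the units is 10, 4, 3, 1, 9, 8, 6, 5, mean 5.75.

5.75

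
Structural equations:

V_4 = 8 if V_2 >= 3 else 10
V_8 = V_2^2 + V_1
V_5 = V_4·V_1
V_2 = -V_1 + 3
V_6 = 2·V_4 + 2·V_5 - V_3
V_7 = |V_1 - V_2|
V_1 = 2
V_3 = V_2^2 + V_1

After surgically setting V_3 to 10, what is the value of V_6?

The intervention breaks the incoming arrows to V_3: V_3 = V_2^2 + V_1 no longer applies, and V_3 = 10.
V_2 = -V_1 + 3  [with V_1=2]  = 1
V_4 = 8 if V_2 >= 3 else 10  [with V_2=1]  = 10
V_5 = V_4·V_1  [with V_4=10, V_1=2]  = 20
V_6 = 2·V_4 + 2·V_5 - V_3  [with V_4=10, V_5=20, V_3=10]  = 50

50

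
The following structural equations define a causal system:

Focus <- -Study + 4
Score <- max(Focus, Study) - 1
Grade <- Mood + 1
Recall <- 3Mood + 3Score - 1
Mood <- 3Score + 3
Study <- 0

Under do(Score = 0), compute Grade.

4

The intervention breaks the incoming arrows to Score: Score <- max(Focus, Study) - 1 no longer applies, and Score = 0.
Mood = 3Score + 3  [with Score=0]  = 3
Grade = Mood + 1  [with Mood=3]  = 4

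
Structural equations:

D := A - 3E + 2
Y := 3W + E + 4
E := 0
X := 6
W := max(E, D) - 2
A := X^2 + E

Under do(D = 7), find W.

5

Intervening sets D = 7 and removes its equation (D := A - 3E + 2).
W = max(E, D) - 2  [with E=0, D=7]  = 5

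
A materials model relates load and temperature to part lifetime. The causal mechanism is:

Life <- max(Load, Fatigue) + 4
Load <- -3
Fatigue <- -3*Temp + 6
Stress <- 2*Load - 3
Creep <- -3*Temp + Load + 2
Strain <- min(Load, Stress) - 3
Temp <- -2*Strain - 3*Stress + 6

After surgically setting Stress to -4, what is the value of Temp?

Under do(Stress=-4), the mechanism Stress <- 2*Load - 3 is discarded; Stress is fixed at -4.
Strain = min(Load, Stress) - 3  [with Load=-3, Stress=-4]  = -7
Temp = -2*Strain - 3*Stress + 6  [with Strain=-7, Stress=-4]  = 32

32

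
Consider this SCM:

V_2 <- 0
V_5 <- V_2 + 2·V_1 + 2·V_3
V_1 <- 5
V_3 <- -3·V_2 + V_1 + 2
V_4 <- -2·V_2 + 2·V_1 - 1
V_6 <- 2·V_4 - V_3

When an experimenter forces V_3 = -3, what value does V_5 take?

4

do(V_3=-3) replaces the equation V_3 <- -3·V_2 + V_1 + 2 with the constant V_3 = -3.
V_5 = V_2 + 2·V_1 + 2·V_3  [with V_2=0, V_1=5, V_3=-3]  = 4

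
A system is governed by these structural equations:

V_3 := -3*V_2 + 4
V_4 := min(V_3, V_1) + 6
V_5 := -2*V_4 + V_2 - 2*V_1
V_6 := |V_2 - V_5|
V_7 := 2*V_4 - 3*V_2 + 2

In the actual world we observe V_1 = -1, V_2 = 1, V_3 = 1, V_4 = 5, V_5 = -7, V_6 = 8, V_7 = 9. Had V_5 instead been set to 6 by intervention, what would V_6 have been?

5

The intervention breaks the incoming arrows to V_5: V_5 := -2*V_4 + V_2 - 2*V_1 no longer applies, and V_5 = 6.
V_6 = |V_2 - V_5|  [with V_2=1, V_5=6]  = 5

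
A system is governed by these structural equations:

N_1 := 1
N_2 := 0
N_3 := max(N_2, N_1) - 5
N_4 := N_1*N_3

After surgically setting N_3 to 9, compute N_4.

9

The intervention breaks the incoming arrows to N_3: N_3 := max(N_2, N_1) - 5 no longer applies, and N_3 = 9.
N_4 = N_1*N_3  [with N_1=1, N_3=9]  = 9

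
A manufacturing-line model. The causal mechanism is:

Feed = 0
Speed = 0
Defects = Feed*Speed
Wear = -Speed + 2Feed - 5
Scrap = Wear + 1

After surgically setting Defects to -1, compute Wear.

Under do(Defects=-1), the mechanism Defects = Feed*Speed is discarded; Defects is fixed at -1.
Since Wear is not a descendant of the intervened variable, it is unaffected.
Wear = -Speed + 2Feed - 5  [with Speed=0, Feed=0]  = -5

-5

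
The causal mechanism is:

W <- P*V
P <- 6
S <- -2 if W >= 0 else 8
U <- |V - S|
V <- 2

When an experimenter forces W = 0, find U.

do(W=0) replaces the equation W <- P*V with the constant W = 0.
S = -2 if W >= 0 else 8  [with W=0]  = -2
U = |V - S|  [with V=2, S=-2]  = 4

4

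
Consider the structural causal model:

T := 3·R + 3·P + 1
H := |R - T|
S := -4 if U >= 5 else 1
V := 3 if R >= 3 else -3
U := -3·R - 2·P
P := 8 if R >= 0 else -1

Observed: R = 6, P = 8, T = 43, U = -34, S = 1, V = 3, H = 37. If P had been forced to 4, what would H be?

Under do(P=4), the mechanism P := 8 if R >= 0 else -1 is discarded; P is fixed at 4.
T = 3·R + 3·P + 1  [with R=6, P=4]  = 31
H = |R - T|  [with R=6, T=31]  = 25

25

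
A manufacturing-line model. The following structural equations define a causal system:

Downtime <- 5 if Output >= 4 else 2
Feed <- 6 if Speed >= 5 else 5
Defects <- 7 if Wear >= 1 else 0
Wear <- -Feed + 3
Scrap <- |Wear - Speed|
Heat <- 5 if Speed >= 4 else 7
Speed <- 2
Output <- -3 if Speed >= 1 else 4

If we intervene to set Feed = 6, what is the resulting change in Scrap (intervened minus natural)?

Under do(Feed=6), the mechanism Feed <- 6 if Speed >= 5 else 5 is discarded; Feed is fixed at 6.
Wear = -Feed + 3  [with Feed=6]  = -3
Scrap = |Wear - Speed|  [with Wear=-3, Speed=2]  = 5
Without intervention: Feed = 6 if Speed >= 5 else 5  [with Speed=2]  = 5; Wear = -Feed + 3  [with Feed=5]  = -2; Scrap = |Wear - Speed|  [with Wear=-2, Speed=2]  = 4.
Change = 5 − 4 = 1.

1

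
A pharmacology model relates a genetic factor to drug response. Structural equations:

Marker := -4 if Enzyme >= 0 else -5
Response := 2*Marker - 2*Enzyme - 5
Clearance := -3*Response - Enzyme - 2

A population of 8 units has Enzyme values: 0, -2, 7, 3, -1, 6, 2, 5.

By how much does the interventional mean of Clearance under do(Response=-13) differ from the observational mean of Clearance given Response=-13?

-3

Every unit gets Response=-13 under the intervention. Clearance values become 37, 39, 30, 34, 38, 31, 35, 32; E[Clearance|do(Response=-13)] = 34.5.
Observing Response=-13 restricts to units where Response's equation naturally yields -13: Enzyme ∈ {0, -1}. In that subpopulation Clearance = 37, 38, mean 37.5.
Difference = 34.5 − 37.5 = -3.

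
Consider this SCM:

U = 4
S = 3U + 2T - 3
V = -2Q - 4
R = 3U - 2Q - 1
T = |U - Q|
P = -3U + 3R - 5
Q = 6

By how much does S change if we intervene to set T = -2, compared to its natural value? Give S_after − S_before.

The intervention breaks the incoming arrows to T: T = |U - Q| no longer applies, and T = -2.
S = 3U + 2T - 3  [with U=4, T=-2]  = 5
Without intervention: T = |U - Q|  [with U=4, Q=6]  = 2; S = 3U + 2T - 3  [with U=4, T=2]  = 13.
Change = 5 − 13 = -8.

-8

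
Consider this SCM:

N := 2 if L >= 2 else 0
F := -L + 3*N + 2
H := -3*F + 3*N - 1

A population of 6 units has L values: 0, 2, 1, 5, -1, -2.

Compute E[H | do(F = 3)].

-8

Every unit gets F=3 under the intervention. H values become -10, -4, -10, -4, -10, -10; E[H|do(F=3)] = -8.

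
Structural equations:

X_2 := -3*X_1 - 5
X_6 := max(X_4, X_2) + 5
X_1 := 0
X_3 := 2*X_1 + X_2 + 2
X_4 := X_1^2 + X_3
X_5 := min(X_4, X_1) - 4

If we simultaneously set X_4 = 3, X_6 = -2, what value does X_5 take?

-4

Setting X_4 = 3, X_6 = -2 by intervention discards those variables' equations.
X_5 = min(X_4, X_1) - 4  [with X_4=3, X_1=0]  = -4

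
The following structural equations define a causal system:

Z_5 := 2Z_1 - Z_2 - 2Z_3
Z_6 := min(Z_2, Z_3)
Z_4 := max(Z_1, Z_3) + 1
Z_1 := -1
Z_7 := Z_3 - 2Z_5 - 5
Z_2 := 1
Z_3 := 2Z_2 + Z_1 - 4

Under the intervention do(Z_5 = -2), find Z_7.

Under do(Z_5=-2), the mechanism Z_5 := 2Z_1 - Z_2 - 2Z_3 is discarded; Z_5 is fixed at -2.
Z_3 = 2Z_2 + Z_1 - 4  [with Z_2=1, Z_1=-1]  = -3
Z_7 = Z_3 - 2Z_5 - 5  [with Z_3=-3, Z_5=-2]  = -4

-4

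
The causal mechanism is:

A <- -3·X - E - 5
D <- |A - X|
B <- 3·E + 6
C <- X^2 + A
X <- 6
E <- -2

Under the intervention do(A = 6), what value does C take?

The intervention breaks the incoming arrows to A: A <- -3·X - E - 5 no longer applies, and A = 6.
C = X^2 + A  [with X=6, A=6]  = 42

42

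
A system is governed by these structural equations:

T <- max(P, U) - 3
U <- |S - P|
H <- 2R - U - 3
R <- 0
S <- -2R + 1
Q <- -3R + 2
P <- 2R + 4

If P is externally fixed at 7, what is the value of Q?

2

The intervention breaks the incoming arrows to P: P <- 2R + 4 no longer applies, and P = 7.
Q is not downstream of the intervention, so its value is determined by the original equations.
Q = -3R + 2  [with R=0]  = 2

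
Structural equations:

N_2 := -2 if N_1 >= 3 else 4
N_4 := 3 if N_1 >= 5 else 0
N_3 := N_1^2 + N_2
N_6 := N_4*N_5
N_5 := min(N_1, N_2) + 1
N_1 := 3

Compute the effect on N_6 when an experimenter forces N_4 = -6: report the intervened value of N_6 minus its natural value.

Under do(N_4=-6), the mechanism N_4 := 3 if N_1 >= 5 else 0 is discarded; N_4 is fixed at -6.
N_2 = -2 if N_1 >= 3 else 4  [with N_1=3]  = -2
N_5 = min(N_1, N_2) + 1  [with N_1=3, N_2=-2]  = -1
N_6 = N_4*N_5  [with N_4=-6, N_5=-1]  = 6
Without intervention: N_2 = -2 if N_1 >= 3 else 4  [with N_1=3]  = -2; N_4 = 3 if N_1 >= 5 else 0  [with N_1=3]  = 0; N_5 = min(N_1, N_2) + 1  [with N_1=3, N_2=-2]  = -1; N_6 = N_4*N_5  [with N_4=0, N_5=-1]  = 0.
Change = 6 − 0 = 6.

6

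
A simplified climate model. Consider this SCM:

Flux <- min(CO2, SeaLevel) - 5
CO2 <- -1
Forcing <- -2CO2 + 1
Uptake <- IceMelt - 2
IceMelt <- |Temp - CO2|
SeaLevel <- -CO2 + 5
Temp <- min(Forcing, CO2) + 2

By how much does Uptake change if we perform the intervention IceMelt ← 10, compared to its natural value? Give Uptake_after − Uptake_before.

The intervention breaks the incoming arrows to IceMelt: IceMelt <- |Temp - CO2| no longer applies, and IceMelt = 10.
Uptake = IceMelt - 2  [with IceMelt=10]  = 8
Without intervention: Forcing = -2CO2 + 1  [with CO2=-1]  = 3; Temp = min(Forcing, CO2) + 2  [with Forcing=3, CO2=-1]  = 1; IceMelt = |Temp - CO2|  [with Temp=1, CO2=-1]  = 2; Uptake = IceMelt - 2  [with IceMelt=2]  = 0.
Change = 8 − 0 = 8.

8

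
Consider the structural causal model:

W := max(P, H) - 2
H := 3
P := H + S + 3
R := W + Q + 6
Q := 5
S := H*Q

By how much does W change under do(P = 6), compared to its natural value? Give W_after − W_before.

-15

Intervening sets P = 6 and removes its equation (P := H + S + 3).
W = max(P, H) - 2  [with P=6, H=3]  = 4
Without intervention: S = H*Q  [with H=3, Q=5]  = 15; P = H + S + 3  [with H=3, S=15]  = 21; W = max(P, H) - 2  [with P=21, H=3]  = 19.
Change = 4 − 19 = -15.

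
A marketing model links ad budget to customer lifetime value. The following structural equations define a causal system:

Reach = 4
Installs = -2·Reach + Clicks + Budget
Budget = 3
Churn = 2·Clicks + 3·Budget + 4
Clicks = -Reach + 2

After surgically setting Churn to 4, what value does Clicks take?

-2

do(Churn=4) replaces the equation Churn = 2·Clicks + 3·Budget + 4 with the constant Churn = 4.
Clicks is not downstream of the intervention, so its value is determined by the original equations.
Clicks = -Reach + 2  [with Reach=4]  = -2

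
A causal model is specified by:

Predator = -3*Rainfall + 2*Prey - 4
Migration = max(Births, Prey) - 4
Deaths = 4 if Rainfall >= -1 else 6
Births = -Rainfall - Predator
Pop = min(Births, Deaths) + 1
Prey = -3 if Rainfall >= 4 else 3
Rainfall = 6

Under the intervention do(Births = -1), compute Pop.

The intervention breaks the incoming arrows to Births: Births = -Rainfall - Predator no longer applies, and Births = -1.
Deaths = 4 if Rainfall >= -1 else 6  [with Rainfall=6]  = 4
Pop = min(Births, Deaths) + 1  [with Births=-1, Deaths=4]  = 0

0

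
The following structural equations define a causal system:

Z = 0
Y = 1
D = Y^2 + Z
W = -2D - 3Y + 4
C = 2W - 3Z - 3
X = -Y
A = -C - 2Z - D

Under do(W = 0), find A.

The intervention breaks the incoming arrows to W: W = -2D - 3Y + 4 no longer applies, and W = 0.
D = Y^2 + Z  [with Y=1, Z=0]  = 1
C = 2W - 3Z - 3  [with W=0, Z=0]  = -3
A = -C - 2Z - D  [with C=-3, Z=0, D=1]  = 2

2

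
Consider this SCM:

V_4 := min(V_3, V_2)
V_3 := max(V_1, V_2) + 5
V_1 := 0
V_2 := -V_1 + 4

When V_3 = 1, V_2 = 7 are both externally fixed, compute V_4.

1

The joint intervention fixes V_3 = 1, V_2 = 7, removing each variable's own equation.
V_4 = min(V_3, V_2)  [with V_3=1, V_2=7]  = 1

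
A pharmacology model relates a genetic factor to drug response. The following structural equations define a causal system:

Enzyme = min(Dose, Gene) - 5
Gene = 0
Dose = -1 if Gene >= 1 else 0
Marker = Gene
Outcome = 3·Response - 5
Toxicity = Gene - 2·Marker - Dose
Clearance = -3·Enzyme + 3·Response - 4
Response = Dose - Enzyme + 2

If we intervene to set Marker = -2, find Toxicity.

Under do(Marker=-2), the mechanism Marker = Gene is discarded; Marker is fixed at -2.
Dose = -1 if Gene >= 1 else 0  [with Gene=0]  = 0
Toxicity = Gene - 2·Marker - Dose  [with Gene=0, Marker=-2, Dose=0]  = 4

4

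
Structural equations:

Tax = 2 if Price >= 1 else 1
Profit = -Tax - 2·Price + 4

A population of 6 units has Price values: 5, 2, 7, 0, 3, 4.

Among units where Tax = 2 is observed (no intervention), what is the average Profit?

E[Profit|Tax=2] averages over only the 5 units with Tax=2 (Price = 5, 2, 7, 3, 4): Profit = -8, -2, -12, -4, -6, mean -6.4.

-6.4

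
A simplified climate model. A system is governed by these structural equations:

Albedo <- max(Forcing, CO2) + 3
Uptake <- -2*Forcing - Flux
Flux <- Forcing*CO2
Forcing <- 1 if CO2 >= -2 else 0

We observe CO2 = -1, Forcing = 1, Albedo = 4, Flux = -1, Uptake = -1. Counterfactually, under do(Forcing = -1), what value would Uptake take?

1

do(Forcing=-1) replaces the equation Forcing <- 1 if CO2 >= -2 else 0 with the constant Forcing = -1.
Flux = Forcing*CO2  [with Forcing=-1, CO2=-1]  = 1
Uptake = -2*Forcing - Flux  [with Forcing=-1, Flux=1]  = 1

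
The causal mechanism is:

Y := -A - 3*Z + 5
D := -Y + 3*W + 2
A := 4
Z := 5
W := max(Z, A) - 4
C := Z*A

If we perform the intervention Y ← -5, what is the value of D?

do(Y=-5) replaces the equation Y := -A - 3*Z + 5 with the constant Y = -5.
W = max(Z, A) - 4  [with Z=5, A=4]  = 1
D = -Y + 3*W + 2  [with Y=-5, W=1]  = 10

10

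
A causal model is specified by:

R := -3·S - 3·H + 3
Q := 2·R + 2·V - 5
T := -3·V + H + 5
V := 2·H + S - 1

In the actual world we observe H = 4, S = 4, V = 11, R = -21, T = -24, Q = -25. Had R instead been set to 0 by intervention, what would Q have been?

17

Under do(R=0), the mechanism R := -3·S - 3·H + 3 is discarded; R is fixed at 0.
V = 2·H + S - 1  [with H=4, S=4]  = 11
Q = 2·R + 2·V - 5  [with R=0, V=11]  = 17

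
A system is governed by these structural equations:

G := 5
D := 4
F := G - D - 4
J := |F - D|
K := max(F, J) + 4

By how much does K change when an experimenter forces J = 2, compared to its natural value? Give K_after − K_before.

Intervening sets J = 2 and removes its equation (J := |F - D|).
F = G - D - 4  [with G=5, D=4]  = -3
K = max(F, J) + 4  [with F=-3, J=2]  = 6
Without intervention: F = G - D - 4  [with G=5, D=4]  = -3; J = |F - D|  [with F=-3, D=4]  = 7; K = max(F, J) + 4  [with F=-3, J=7]  = 11.
Change = 6 − 11 = -5.

-5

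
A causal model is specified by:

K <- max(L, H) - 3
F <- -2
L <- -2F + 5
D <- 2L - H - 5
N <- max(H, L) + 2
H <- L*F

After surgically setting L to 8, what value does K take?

Under do(L=8), the mechanism L <- -2F + 5 is discarded; L is fixed at 8.
H = L*F  [with L=8, F=-2]  = -16
K = max(L, H) - 3  [with L=8, H=-16]  = 5

5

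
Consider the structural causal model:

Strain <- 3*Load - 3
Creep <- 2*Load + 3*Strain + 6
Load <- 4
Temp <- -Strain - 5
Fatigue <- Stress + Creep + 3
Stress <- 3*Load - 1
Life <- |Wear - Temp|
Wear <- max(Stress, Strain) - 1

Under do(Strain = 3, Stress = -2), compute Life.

Under do(Strain = 3, Stress = -2), each intervened variable's structural equation is replaced by its fixed value.
Temp = -Strain - 5  [with Strain=3]  = -8
Wear = max(Stress, Strain) - 1  [with Stress=-2, Strain=3]  = 2
Life = |Wear - Temp|  [with Wear=2, Temp=-8]  = 10

10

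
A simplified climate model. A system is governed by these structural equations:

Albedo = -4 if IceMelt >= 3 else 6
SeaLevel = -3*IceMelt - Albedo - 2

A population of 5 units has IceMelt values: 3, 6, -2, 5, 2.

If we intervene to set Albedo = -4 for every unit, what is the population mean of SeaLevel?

-6.4

Under do(Albedo=-4), Albedo's equation is replaced by Albedo=-4 for every unit. Per-unit SeaLevel: -7, -16, 8, -13, -4. Mean = -6.4.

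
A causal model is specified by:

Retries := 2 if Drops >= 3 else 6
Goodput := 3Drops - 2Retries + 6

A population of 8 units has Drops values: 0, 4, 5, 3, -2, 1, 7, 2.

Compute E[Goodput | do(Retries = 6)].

do(Retries=6) breaks Retries's dependence on Drops. With Retries=6 fixed, Goodput across the units is -6, 6, 9, 3, -12, -3, 15, 0, mean 1.5.

1.5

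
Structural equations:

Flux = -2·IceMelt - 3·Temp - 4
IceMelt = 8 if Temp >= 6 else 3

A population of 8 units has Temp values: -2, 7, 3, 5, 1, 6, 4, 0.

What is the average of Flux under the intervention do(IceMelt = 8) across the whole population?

Every unit gets IceMelt=8 under the intervention. Flux values become -14, -41, -29, -35, -23, -38, -32, -20; E[Flux|do(IceMelt=8)] = -29.

-29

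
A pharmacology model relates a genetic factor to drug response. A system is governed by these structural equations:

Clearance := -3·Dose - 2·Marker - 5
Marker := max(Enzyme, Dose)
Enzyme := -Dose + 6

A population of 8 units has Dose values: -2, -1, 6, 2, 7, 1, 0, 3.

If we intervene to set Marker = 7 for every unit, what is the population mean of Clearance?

-25

The intervention sets Marker=7 in all 8 units regardless of Dose. Recomputing Clearance per unit gives -13, -16, -37, -25, -40, -22, -19, -28; average -25.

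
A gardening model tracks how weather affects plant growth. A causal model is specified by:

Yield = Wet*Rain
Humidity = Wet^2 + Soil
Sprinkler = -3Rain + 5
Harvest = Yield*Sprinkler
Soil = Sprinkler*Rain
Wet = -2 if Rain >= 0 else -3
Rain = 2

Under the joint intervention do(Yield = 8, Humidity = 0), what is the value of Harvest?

Setting Yield = 8, Humidity = 0 by intervention discards those variables' equations.
Sprinkler = -3Rain + 5  [with Rain=2]  = -1
Harvest = Yield*Sprinkler  [with Yield=8, Sprinkler=-1]  = -8

-8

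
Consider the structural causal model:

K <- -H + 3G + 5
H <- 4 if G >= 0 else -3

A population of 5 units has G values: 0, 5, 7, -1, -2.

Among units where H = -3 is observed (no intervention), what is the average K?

3.5

Observing H=-3 restricts to units where H's equation naturally yields -3: G ∈ {-1, -2}. In that subpopulation K = 5, 2, mean 3.5.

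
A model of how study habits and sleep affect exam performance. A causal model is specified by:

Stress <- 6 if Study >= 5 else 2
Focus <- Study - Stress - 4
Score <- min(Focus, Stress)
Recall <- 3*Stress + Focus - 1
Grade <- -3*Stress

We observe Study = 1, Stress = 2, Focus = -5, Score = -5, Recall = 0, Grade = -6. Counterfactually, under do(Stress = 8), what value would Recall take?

do(Stress=8) replaces the equation Stress <- 6 if Study >= 5 else 2 with the constant Stress = 8.
Focus = Study - Stress - 4  [with Study=1, Stress=8]  = -11
Recall = 3*Stress + Focus - 1  [with Stress=8, Focus=-11]  = 12

12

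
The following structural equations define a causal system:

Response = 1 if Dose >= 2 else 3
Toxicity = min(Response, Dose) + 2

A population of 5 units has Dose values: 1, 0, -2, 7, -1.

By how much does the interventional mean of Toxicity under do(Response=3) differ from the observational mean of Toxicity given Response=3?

Every unit gets Response=3 under the intervention. Toxicity values become 3, 2, 0, 5, 1; E[Toxicity|do(Response=3)] = 2.2.
Conditioning on Response=3 selects the 4 unit(s) with Dose ∈ {1, 0, -2, -1}. Their Toxicity values: 3, 2, 0, 1. Mean = 1.5.
Difference = 2.2 − 1.5 = 0.7.

0.7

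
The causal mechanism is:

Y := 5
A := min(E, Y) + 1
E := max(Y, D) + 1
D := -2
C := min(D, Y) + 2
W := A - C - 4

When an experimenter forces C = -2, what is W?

4

The intervention breaks the incoming arrows to C: C := min(D, Y) + 2 no longer applies, and C = -2.
E = max(Y, D) + 1  [with Y=5, D=-2]  = 6
A = min(E, Y) + 1  [with E=6, Y=5]  = 6
W = A - C - 4  [with A=6, C=-2]  = 4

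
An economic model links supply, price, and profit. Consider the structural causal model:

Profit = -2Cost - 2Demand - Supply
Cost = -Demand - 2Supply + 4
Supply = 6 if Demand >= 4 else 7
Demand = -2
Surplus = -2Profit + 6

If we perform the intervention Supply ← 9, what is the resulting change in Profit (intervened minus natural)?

6

Under do(Supply=9), the mechanism Supply = 6 if Demand >= 4 else 7 is discarded; Supply is fixed at 9.
Cost = -Demand - 2Supply + 4  [with Demand=-2, Supply=9]  = -12
Profit = -2Cost - 2Demand - Supply  [with Cost=-12, Demand=-2, Supply=9]  = 19
Without intervention: Supply = 6 if Demand >= 4 else 7  [with Demand=-2]  = 7; Cost = -Demand - 2Supply + 4  [with Demand=-2, Supply=7]  = -8; Profit = -2Cost - 2Demand - Supply  [with Cost=-8, Demand=-2, Supply=7]  = 13.
Change = 19 − 13 = 6.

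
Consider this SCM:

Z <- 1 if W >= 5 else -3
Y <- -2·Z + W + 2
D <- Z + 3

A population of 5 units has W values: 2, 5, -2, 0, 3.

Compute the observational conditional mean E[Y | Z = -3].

E[Y|Z=-3] averages over only the 4 units with Z=-3 (W = 2, -2, 0, 3): Y = 10, 6, 8, 11, mean 8.75.

8.75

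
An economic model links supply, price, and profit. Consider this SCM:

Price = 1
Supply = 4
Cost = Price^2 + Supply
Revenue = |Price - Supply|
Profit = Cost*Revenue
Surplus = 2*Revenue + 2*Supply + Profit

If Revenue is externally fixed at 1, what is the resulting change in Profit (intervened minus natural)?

Intervening sets Revenue = 1 and removes its equation (Revenue = |Price - Supply|).
Cost = Price^2 + Supply  [with Price=1, Supply=4]  = 5
Profit = Cost*Revenue  [with Cost=5, Revenue=1]  = 5
Without intervention: Cost = Price^2 + Supply  [with Price=1, Supply=4]  = 5; Revenue = |Price - Supply|  [with Price=1, Supply=4]  = 3; Profit = Cost*Revenue  [with Cost=5, Revenue=3]  = 15.
Change = 5 − 15 = -10.

-10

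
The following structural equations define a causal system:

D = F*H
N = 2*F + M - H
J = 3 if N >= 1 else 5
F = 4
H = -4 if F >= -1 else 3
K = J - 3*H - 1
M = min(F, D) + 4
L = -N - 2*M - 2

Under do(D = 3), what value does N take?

do(D=3) replaces the equation D = F*H with the constant D = 3.
H = -4 if F >= -1 else 3  [with F=4]  = -4
M = min(F, D) + 4  [with F=4, D=3]  = 7
N = 2*F + M - H  [with F=4, M=7, H=-4]  = 19

19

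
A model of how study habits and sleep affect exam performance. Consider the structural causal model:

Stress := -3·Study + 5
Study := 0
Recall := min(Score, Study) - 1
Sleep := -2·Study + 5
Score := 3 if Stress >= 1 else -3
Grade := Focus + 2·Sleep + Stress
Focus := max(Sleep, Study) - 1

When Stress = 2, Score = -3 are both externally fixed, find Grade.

16

Under do(Stress = 2, Score = -3), each intervened variable's structural equation is replaced by its fixed value.
Sleep = -2·Study + 5  [with Study=0]  = 5
Focus = max(Sleep, Study) - 1  [with Sleep=5, Study=0]  = 4
Grade = Focus + 2·Sleep + Stress  [with Focus=4, Sleep=5, Stress=2]  = 16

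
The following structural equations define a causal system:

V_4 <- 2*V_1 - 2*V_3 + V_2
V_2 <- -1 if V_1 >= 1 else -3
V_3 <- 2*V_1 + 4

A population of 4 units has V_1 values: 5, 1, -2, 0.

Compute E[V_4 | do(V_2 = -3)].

do(V_2=-3) breaks V_2's dependence on V_1. With V_2=-3 fixed, V_4 across the units is -21, -13, -7, -11, mean -13.

-13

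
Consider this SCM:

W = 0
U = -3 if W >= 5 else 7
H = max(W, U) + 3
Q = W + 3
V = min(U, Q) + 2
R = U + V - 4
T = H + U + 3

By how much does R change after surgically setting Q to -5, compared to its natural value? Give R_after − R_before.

-8

Under do(Q=-5), the mechanism Q = W + 3 is discarded; Q is fixed at -5.
U = -3 if W >= 5 else 7  [with W=0]  = 7
V = min(U, Q) + 2  [with U=7, Q=-5]  = -3
R = U + V - 4  [with U=7, V=-3]  = 0
Without intervention: U = -3 if W >= 5 else 7  [with W=0]  = 7; Q = W + 3  [with W=0]  = 3; V = min(U, Q) + 2  [with U=7, Q=3]  = 5; R = U + V - 4  [with U=7, V=5]  = 8.
Change = 0 − 8 = -8.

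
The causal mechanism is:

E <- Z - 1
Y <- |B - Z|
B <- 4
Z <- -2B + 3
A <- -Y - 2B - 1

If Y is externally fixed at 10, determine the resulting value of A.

-19

Intervening sets Y = 10 and removes its equation (Y <- |B - Z|).
A = -Y - 2B - 1  [with Y=10, B=4]  = -19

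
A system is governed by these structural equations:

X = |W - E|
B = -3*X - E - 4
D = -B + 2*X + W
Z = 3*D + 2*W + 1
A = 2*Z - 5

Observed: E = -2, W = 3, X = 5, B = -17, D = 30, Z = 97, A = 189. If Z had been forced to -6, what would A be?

Intervening sets Z = -6 and removes its equation (Z = 3*D + 2*W + 1).
A = 2*Z - 5  [with Z=-6]  = -17

-17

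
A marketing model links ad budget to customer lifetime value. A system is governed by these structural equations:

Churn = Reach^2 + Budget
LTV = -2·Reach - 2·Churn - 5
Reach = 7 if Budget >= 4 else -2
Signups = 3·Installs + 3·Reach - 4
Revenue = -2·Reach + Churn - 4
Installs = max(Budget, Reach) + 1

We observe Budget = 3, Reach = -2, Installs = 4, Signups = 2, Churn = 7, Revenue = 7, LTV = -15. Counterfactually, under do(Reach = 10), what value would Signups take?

Under do(Reach=10), the mechanism Reach = 7 if Budget >= 4 else -2 is discarded; Reach is fixed at 10.
Installs = max(Budget, Reach) + 1  [with Budget=3, Reach=10]  = 11
Signups = 3·Installs + 3·Reach - 4  [with Installs=11, Reach=10]  = 59

59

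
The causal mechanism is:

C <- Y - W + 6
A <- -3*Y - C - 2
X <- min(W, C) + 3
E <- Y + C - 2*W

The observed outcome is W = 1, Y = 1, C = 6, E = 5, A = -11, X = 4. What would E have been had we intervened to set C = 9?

The intervention breaks the incoming arrows to C: C <- Y - W + 6 no longer applies, and C = 9.
E = Y + C - 2*W  [with Y=1, C=9, W=1]  = 8

8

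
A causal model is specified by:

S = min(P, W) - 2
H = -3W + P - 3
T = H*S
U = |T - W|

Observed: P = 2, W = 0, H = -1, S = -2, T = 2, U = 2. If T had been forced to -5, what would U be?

5

The intervention breaks the incoming arrows to T: T = H*S no longer applies, and T = -5.
U = |T - W|  [with T=-5, W=0]  = 5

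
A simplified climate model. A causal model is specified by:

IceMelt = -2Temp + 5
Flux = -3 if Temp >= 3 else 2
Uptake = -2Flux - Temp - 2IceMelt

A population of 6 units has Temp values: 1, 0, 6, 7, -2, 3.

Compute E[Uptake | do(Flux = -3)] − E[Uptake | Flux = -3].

-8.5

do(Flux=-3) breaks Flux's dependence on Temp. With Flux=-3 fixed, Uptake across the units is -1, -4, 14, 17, -10, 5, mean 3.5.
E[Uptake|Flux=-3] averages over only the 3 units with Flux=-3 (Temp = 6, 7, 3): Uptake = 14, 17, 5, mean 12.
Difference = 3.5 − 12 = -8.5.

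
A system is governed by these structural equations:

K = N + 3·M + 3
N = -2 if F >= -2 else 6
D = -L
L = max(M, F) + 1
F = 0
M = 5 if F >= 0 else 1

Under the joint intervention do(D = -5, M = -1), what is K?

The joint intervention fixes D = -5, M = -1, removing each variable's own equation.
N = -2 if F >= -2 else 6  [with F=0]  = -2
K = N + 3·M + 3  [with N=-2, M=-1]  = -2

-2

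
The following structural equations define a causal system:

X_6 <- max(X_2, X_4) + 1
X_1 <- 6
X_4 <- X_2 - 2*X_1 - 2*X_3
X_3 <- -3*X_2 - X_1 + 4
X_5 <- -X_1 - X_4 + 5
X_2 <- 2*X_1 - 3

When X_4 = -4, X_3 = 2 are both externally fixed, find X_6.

10

The joint intervention fixes X_4 = -4, X_3 = 2, removing each variable's own equation.
X_2 = 2*X_1 - 3  [with X_1=6]  = 9
X_6 = max(X_2, X_4) + 1  [with X_2=9, X_4=-4]  = 10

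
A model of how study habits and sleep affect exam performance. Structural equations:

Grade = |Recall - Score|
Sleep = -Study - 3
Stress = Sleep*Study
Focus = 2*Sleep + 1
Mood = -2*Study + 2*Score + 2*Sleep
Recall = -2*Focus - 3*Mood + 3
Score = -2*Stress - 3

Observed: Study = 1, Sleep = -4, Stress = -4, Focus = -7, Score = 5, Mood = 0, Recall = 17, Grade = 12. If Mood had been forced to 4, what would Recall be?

Intervening sets Mood = 4 and removes its equation (Mood = -2*Study + 2*Score + 2*Sleep).
Sleep = -Study - 3  [with Study=1]  = -4
Focus = 2*Sleep + 1  [with Sleep=-4]  = -7
Recall = -2*Focus - 3*Mood + 3  [with Focus=-7, Mood=4]  = 5

5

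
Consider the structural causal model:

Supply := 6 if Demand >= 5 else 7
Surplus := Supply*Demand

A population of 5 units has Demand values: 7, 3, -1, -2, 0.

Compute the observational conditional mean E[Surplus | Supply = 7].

Conditioning on Supply=7 selects the 4 unit(s) with Demand ∈ {3, -1, -2, 0}. Their Surplus values: 21, -7, -14, 0. Mean = 0.

0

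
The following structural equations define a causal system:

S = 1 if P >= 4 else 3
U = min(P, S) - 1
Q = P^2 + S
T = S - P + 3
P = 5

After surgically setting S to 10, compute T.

The intervention breaks the incoming arrows to S: S = 1 if P >= 4 else 3 no longer applies, and S = 10.
T = S - P + 3  [with S=10, P=5]  = 8

8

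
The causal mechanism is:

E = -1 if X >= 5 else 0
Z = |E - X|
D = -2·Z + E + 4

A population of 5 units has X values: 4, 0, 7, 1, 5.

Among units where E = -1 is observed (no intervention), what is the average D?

E[D|E=-1] averages over only the 2 units with E=-1 (X = 7, 5): D = -13, -9, mean -11.

-11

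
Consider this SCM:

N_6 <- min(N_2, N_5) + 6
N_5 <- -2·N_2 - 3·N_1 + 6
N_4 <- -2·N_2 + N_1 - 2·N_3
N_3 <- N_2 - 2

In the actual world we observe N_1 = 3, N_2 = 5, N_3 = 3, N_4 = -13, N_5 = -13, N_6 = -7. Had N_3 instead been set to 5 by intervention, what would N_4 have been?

The intervention breaks the incoming arrows to N_3: N_3 <- N_2 - 2 no longer applies, and N_3 = 5.
N_4 = -2·N_2 + N_1 - 2·N_3  [with N_2=5, N_1=3, N_3=5]  = -17

-17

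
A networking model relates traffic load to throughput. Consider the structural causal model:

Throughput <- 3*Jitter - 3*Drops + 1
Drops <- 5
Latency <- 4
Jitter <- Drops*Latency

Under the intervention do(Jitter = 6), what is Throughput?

4

The intervention breaks the incoming arrows to Jitter: Jitter <- Drops*Latency no longer applies, and Jitter = 6.
Throughput = 3*Jitter - 3*Drops + 1  [with Jitter=6, Drops=5]  = 4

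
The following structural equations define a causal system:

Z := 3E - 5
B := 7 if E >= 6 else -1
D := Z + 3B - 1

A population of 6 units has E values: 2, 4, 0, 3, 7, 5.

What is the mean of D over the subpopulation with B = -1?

Conditioning on B=-1 selects the 5 unit(s) with E ∈ {2, 4, 0, 3, 5}. Their D values: -3, 3, -9, 0, 6. Mean = -0.6.

-0.6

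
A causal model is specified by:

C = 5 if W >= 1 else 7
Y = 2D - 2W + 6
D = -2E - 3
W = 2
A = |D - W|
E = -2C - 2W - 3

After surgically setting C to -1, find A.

Under do(C=-1), the mechanism C = 5 if W >= 1 else 7 is discarded; C is fixed at -1.
E = -2C - 2W - 3  [with C=-1, W=2]  = -5
D = -2E - 3  [with E=-5]  = 7
A = |D - W|  [with D=7, W=2]  = 5

5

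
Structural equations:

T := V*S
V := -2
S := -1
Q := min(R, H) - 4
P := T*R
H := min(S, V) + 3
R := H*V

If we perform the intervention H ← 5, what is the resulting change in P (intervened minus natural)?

-16

The intervention breaks the incoming arrows to H: H := min(S, V) + 3 no longer applies, and H = 5.
T = V*S  [with V=-2, S=-1]  = 2
R = H*V  [with H=5, V=-2]  = -10
P = T*R  [with T=2, R=-10]  = -20
Without intervention: H = min(S, V) + 3  [with S=-1, V=-2]  = 1; T = V*S  [with V=-2, S=-1]  = 2; R = H*V  [with H=1, V=-2]  = -2; P = T*R  [with T=2, R=-2]  = -4.
Change = -20 − (-4) = -16.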